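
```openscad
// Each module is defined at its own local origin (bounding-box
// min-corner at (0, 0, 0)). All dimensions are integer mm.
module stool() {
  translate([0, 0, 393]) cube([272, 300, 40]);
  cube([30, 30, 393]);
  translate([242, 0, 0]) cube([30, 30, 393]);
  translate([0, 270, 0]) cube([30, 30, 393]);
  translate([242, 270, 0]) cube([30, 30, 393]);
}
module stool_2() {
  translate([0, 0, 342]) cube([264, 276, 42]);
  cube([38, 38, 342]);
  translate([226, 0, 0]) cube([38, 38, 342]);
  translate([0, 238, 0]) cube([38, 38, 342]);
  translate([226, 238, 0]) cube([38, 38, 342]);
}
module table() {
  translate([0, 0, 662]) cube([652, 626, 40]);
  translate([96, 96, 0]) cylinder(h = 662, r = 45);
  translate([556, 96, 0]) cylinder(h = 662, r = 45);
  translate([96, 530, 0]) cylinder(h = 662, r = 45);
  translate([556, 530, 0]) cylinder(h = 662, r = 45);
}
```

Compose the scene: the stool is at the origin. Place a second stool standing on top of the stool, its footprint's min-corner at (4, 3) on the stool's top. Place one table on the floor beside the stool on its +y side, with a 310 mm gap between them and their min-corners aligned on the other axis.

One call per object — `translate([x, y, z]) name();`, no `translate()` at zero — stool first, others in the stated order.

stool();
translate([4, 3, 433]) stool_2();
translate([0, 610, 0]) table();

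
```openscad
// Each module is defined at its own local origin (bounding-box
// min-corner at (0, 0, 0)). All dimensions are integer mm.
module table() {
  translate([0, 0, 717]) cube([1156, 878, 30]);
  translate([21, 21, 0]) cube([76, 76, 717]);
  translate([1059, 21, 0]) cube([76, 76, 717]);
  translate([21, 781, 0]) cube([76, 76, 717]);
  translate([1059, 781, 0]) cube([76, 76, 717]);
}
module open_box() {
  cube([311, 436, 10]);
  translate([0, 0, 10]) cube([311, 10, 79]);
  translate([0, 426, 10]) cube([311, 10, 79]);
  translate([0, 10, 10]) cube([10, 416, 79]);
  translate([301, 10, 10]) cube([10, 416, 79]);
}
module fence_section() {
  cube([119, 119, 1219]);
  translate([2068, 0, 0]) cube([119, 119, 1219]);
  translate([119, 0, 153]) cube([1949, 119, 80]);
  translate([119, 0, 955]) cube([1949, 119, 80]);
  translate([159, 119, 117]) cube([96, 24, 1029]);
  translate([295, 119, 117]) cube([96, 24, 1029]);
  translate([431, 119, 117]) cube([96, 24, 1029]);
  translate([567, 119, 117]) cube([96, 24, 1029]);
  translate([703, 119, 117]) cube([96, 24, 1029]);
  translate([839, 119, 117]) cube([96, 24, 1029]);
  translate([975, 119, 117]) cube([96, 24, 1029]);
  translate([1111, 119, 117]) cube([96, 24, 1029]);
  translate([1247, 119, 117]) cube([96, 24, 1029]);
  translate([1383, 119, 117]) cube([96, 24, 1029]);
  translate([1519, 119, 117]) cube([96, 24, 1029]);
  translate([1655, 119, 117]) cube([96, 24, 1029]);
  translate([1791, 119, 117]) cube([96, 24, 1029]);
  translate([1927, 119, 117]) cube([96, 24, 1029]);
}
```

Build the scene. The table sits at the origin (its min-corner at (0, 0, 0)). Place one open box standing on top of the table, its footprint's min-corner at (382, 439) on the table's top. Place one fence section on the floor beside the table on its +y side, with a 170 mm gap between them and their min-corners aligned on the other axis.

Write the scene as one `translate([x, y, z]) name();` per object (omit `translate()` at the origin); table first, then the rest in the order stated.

table();
translate([382, 439, 747]) open_box();
translate([0, 1048, 0]) fence_section();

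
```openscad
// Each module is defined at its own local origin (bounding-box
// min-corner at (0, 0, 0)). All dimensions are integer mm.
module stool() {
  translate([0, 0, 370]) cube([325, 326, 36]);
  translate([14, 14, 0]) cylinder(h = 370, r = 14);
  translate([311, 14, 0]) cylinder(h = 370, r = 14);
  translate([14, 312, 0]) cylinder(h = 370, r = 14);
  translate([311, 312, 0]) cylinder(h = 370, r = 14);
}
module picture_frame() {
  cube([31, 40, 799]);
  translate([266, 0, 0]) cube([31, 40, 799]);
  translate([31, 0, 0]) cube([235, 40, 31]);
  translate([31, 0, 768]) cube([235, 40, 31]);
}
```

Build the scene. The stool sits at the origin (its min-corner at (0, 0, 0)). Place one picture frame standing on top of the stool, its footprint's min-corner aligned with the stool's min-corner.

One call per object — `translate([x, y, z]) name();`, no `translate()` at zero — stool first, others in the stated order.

stool();
translate([0, 0, 406]) picture_frame();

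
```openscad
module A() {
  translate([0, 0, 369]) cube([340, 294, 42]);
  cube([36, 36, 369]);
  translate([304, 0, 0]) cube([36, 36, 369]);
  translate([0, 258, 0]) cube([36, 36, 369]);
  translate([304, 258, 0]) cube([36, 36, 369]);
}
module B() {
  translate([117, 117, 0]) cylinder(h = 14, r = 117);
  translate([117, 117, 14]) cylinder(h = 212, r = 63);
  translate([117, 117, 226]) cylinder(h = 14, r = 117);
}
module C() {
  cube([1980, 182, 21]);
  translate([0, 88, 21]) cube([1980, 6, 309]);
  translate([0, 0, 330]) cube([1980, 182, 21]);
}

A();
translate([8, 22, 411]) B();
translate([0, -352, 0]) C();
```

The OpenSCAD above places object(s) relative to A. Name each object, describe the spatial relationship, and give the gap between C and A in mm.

The I-beam's nearest face is 170 mm from the stool's −y face.

A is a stool. B is a spool. C is an I-beam. The spool is on top of the stool. The I-beam is on the floor beside the stool on its −y side. The gap between the I-beam and the stool is 170 mm.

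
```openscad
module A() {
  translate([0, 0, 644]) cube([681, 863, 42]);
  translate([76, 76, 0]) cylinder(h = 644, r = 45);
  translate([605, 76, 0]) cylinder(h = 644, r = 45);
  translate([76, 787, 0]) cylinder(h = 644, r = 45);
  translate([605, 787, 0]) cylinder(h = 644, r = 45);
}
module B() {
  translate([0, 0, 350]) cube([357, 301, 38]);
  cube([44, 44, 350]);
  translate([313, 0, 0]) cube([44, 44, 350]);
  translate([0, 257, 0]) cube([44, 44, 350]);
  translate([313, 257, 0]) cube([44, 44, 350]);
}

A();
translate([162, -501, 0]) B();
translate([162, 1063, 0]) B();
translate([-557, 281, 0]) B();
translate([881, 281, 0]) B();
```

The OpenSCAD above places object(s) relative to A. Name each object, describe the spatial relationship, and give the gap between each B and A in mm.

A is a table. B is a stool. Four stools sit around the table at the −y, +y, −x, +x sides. The gap between each stool and the table is 200 mm.

Each stool's nearest face is 200 mm from the table's bounding box.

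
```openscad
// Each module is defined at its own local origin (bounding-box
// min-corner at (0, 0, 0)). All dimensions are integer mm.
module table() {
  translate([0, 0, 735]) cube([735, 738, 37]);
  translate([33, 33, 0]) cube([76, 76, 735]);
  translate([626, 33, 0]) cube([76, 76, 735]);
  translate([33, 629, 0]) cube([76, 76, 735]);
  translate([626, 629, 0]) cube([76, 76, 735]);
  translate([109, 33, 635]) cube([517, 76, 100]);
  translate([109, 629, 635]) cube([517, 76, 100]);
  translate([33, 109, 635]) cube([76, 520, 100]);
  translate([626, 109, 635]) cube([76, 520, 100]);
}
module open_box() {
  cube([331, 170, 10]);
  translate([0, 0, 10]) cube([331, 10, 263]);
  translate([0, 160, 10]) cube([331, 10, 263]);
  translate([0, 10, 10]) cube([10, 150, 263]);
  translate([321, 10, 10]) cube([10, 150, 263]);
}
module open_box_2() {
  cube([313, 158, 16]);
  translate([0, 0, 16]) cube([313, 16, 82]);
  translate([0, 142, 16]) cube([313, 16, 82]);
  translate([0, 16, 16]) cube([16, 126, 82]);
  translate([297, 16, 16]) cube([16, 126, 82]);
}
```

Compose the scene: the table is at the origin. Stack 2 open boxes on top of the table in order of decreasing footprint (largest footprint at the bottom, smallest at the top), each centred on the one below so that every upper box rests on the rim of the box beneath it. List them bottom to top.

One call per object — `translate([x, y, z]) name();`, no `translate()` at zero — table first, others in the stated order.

table();
translate([202, 284, 772]) open_box();
translate([211, 290, 1045]) open_box_2();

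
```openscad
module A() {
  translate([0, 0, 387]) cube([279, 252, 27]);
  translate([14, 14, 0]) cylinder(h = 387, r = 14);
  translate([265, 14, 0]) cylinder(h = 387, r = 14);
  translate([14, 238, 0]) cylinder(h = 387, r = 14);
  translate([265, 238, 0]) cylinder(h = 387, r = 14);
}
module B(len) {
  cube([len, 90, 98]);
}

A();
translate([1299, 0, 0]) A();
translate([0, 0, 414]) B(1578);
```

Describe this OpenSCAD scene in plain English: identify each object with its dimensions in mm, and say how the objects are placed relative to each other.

A is a four-legged stool. The seat is a 279×252×27 mm slab whose top surface is at z = 414 mm; four round legs, each 28 mm in diameter, run from the floor (z = 0) to the underside of the seat, each leg's axis is inset half a diameter from the nearest pair of seat edges (so the leg's bounding box is flush with the corner).

B is a rectangular beam 1578 mm long (x), 90 mm deep (y), 98 mm thick (z).

The beam spans the tops of two stools placed 1020 mm apart, resting at z = 414 mm.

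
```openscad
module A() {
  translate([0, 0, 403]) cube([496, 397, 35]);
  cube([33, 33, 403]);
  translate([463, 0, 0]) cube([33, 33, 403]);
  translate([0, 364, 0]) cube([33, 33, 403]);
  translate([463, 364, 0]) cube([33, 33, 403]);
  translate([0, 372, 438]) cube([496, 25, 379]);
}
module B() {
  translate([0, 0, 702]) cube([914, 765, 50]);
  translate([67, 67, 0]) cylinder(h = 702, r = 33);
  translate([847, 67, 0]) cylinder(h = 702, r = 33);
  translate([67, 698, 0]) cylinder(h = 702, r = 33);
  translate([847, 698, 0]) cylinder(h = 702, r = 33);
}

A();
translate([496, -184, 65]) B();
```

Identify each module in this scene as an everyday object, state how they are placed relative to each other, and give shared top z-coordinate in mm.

A is a chair. B is a table. The table is beside the chair with their tops flush at z = 817. The shared top z-coordinate is 817 mm.

Both tops at z = 817 mm.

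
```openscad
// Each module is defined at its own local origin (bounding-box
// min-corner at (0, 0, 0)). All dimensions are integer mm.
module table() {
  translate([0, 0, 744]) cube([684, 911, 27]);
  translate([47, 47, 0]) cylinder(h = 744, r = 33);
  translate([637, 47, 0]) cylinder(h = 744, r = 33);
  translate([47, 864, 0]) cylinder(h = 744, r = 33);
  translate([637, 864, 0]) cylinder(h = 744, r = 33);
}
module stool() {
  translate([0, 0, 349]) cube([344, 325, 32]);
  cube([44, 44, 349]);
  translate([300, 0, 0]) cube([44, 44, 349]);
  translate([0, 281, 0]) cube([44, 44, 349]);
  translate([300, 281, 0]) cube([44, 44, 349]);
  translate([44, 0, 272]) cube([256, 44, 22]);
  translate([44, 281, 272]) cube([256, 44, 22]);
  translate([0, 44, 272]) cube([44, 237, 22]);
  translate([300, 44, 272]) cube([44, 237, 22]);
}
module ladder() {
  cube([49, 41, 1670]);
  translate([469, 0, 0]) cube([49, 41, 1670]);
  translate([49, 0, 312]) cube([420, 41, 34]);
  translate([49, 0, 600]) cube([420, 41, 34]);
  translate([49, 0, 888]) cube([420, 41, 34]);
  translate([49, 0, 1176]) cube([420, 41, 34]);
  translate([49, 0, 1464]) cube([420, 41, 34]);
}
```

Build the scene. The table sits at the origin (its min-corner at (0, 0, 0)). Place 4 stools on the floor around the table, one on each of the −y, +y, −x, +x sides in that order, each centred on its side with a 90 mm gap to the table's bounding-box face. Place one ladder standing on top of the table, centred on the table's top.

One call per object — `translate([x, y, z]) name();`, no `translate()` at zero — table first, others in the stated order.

table();
translate([170, -415, 0]) stool();
translate([170, 1001, 0]) stool();
translate([-434, 293, 0]) stool();
translate([774, 293, 0]) stool();
translate([83, 435, 771]) ladder();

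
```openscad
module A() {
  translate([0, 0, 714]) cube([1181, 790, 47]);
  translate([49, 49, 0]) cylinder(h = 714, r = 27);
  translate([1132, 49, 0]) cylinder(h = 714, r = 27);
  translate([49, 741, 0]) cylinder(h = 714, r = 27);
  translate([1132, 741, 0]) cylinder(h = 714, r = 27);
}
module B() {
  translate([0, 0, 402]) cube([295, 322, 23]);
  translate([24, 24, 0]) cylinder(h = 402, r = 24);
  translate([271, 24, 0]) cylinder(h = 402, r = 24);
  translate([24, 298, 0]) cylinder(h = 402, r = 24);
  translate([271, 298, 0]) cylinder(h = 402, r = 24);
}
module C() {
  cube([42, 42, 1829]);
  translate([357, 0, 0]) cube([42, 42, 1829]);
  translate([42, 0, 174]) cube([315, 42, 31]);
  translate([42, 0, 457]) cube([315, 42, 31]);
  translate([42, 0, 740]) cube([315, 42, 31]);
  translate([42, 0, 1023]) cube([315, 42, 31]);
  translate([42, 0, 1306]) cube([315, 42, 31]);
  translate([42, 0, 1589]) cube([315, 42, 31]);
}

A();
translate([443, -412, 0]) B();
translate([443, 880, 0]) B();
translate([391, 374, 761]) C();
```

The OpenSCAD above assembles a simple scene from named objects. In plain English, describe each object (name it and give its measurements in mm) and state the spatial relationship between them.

A is a rectangular dining table. The top is 1181×790×47 mm with its upper surface at z = 761 mm. It stands on four round legs of 54 mm diameter, each leg's bounding box inset 22 mm from the nearest pair of top edges, running from the floor to the underside of the top.

B is a four-legged stool. The seat is a 295×322×23 mm slab whose top surface is at z = 425 mm; four round legs, each 48 mm in diameter, run from the floor (z = 0) to the underside of the seat, each leg's axis is inset half a diameter from the nearest pair of seat edges (so the leg's bounding box is flush with the corner).

C is a wooden ladder with two side rails of 42×42 mm section and 1829 mm height, set 399 mm apart overall. Between them run 6 rectangular rungs (42 mm deep, 31 mm thick), front faces flush with the rails' −y face. The bottom of the first rung is 174 mm above the floor and each subsequent rung is 283 mm higher than the one below.

Two stools sit around the table at the −y, +y sides. The ladder is on top of the table, centred.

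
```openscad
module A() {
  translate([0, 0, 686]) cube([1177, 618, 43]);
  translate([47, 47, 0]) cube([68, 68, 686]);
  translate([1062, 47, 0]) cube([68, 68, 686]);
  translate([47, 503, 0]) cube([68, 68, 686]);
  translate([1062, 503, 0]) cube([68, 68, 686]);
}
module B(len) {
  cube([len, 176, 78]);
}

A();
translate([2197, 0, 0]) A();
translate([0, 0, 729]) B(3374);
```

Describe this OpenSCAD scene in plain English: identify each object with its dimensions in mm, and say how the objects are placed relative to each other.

A is a table: top 1177 mm (x) × 618 mm (y), 43 mm thick, upper face at z = 729 mm, on four 68×68 mm square legs, each inset 47 mm from the nearest pair of top edges, running from z = 0 to the bottom of the top.

B is a rectangular beam 3374 mm long (x), 176 mm deep (y), 78 mm thick (z).

The beam spans the tops of two tables placed 1020 mm apart, resting at z = 729 mm.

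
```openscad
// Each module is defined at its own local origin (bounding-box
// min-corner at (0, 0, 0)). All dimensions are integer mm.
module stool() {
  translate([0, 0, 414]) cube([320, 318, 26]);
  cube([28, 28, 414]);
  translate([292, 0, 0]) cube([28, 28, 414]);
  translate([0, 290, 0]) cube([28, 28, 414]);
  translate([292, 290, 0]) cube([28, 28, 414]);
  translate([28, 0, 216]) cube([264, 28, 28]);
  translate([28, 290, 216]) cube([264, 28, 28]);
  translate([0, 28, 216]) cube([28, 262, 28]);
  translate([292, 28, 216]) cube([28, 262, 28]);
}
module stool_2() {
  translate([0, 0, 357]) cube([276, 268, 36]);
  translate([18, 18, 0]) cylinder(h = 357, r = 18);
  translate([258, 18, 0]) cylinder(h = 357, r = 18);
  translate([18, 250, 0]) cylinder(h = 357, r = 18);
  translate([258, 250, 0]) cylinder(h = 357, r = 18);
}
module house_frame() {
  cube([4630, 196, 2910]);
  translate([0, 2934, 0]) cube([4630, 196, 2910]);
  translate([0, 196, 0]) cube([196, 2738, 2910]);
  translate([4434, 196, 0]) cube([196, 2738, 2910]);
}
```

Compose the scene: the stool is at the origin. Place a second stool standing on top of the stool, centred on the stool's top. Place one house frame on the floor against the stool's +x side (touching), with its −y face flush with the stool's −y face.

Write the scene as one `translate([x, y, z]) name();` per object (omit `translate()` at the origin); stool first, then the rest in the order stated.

stool();
translate([22, 25, 440]) stool_2();
translate([320, 0, 0]) house_frame();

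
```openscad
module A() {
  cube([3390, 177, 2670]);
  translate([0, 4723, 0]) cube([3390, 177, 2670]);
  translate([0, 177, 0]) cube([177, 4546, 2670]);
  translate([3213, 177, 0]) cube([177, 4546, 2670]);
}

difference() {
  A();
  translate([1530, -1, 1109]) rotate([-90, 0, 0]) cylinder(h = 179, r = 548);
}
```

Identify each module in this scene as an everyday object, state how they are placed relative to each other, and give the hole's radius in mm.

A is a house frame. The house frame has a circular hole through its front wall. The hole's radius is 548 mm.

The subtracted cylinder has r = 548 mm.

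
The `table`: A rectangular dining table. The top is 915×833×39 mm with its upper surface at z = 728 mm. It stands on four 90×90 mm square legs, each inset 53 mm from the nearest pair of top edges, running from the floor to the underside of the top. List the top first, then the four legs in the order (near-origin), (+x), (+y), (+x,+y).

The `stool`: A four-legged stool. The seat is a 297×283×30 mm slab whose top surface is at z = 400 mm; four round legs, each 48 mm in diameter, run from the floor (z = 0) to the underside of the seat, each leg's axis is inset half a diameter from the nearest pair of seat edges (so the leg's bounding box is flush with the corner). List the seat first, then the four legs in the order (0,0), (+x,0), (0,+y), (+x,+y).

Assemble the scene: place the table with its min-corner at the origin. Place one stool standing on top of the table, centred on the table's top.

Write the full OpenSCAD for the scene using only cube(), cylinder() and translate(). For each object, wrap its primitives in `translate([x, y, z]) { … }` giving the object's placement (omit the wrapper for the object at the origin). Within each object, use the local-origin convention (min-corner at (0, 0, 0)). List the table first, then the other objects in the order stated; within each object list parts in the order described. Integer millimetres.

translate([0, 0, 689]) cube([915, 833, 39]);
translate([53, 53, 0]) cube([90, 90, 689]);
translate([772, 53, 0]) cube([90, 90, 689]);
translate([53, 690, 0]) cube([90, 90, 689]);
translate([772, 690, 0]) cube([90, 90, 689]);
translate([309, 275, 728]) {
  translate([0, 0, 370]) cube([297, 283, 30]);
  translate([24, 24, 0]) cylinder(h = 370, r = 24);
  translate([273, 24, 0]) cylinder(h = 370, r = 24);
  translate([24, 259, 0]) cylinder(h = 370, r = 24);
  translate([273, 259, 0]) cylinder(h = 370, r = 24);
}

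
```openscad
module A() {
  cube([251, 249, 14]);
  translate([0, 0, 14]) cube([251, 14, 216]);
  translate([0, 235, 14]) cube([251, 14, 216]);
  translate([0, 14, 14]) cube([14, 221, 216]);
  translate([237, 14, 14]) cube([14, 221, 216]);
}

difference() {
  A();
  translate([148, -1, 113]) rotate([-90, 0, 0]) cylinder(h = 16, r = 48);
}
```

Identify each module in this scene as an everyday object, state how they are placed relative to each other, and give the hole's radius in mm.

A is an open box. The open box has a circular hole through its front wall. The hole's radius is 48 mm.

The subtracted cylinder has r = 48 mm.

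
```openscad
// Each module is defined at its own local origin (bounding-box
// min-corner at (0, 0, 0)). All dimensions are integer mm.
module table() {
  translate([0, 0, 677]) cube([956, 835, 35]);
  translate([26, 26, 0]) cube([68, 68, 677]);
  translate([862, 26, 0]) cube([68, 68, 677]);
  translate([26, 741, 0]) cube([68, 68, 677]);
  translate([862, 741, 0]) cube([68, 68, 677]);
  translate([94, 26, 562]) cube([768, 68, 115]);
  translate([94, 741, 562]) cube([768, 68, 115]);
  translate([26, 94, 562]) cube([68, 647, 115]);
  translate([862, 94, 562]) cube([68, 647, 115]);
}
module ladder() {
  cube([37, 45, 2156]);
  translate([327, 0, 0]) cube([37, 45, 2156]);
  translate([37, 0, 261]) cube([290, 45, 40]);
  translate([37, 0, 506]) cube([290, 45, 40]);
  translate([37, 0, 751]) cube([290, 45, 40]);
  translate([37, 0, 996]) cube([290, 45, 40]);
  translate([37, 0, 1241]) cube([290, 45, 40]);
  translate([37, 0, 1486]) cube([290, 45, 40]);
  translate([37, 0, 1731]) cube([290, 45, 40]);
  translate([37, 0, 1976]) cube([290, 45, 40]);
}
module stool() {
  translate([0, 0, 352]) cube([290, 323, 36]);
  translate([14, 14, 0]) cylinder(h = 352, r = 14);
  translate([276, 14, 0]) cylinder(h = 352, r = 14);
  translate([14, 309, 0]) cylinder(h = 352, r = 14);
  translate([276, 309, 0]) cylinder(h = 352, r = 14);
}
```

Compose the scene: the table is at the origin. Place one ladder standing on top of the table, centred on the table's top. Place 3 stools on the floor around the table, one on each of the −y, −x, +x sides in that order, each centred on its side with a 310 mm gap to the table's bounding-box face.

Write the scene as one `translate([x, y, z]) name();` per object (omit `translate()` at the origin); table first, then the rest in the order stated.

table();
translate([296, 395, 712]) ladder();
translate([333, -633, 0]) stool();
translate([-600, 256, 0]) stool();
translate([1266, 256, 0]) stool();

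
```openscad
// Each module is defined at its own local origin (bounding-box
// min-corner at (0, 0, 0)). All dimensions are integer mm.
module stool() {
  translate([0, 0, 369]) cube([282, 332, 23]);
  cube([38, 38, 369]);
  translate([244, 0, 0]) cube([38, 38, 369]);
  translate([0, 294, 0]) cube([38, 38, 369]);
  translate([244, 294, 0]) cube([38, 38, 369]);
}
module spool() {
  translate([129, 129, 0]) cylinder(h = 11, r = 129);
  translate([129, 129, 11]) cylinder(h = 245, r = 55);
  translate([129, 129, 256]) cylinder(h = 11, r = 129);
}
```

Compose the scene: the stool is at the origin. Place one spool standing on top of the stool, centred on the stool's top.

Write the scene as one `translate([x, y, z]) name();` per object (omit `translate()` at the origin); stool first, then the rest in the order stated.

stool();
translate([12, 37, 392]) spool();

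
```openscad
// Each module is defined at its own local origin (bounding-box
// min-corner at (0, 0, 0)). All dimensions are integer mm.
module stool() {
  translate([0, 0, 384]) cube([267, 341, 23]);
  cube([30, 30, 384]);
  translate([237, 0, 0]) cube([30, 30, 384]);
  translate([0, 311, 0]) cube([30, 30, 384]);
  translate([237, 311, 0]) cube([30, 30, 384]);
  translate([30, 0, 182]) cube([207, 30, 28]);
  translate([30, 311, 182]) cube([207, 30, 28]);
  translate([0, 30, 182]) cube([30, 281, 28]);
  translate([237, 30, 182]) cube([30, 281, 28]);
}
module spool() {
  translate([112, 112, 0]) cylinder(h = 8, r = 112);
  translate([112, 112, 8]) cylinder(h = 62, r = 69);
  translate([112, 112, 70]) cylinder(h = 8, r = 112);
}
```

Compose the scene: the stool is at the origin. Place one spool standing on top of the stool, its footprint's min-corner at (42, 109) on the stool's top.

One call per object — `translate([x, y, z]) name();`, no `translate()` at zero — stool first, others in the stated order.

stool();
translate([42, 109, 407]) spool();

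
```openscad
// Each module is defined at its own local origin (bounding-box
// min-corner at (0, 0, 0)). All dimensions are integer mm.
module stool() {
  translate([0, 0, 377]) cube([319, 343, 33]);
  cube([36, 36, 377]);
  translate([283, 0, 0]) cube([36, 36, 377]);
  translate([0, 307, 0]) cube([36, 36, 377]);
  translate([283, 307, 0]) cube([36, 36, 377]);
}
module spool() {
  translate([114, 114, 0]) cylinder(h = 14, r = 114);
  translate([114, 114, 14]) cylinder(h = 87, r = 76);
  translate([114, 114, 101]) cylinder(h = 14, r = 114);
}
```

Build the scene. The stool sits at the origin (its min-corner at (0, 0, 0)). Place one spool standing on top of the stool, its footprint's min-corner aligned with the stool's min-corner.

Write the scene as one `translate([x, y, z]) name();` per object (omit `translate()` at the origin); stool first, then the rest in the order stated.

stool();
translate([0, 0, 410]) spool();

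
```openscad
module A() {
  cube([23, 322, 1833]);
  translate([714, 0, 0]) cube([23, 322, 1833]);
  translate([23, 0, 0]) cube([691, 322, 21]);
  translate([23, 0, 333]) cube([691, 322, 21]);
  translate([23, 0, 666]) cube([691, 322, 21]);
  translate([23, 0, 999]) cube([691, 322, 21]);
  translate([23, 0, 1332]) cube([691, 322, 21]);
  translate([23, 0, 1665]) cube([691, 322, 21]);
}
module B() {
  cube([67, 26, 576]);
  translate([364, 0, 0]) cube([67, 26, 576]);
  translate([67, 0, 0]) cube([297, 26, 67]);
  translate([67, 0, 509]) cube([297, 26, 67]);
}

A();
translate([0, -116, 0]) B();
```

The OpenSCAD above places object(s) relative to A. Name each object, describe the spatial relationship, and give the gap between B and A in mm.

A is a bookshelf. B is a picture frame. The picture frame is on the floor beside the bookshelf on its −y side. The gap between the picture frame and the bookshelf is 90 mm.

The picture frame's nearest face is 90 mm from the bookshelf's −y face.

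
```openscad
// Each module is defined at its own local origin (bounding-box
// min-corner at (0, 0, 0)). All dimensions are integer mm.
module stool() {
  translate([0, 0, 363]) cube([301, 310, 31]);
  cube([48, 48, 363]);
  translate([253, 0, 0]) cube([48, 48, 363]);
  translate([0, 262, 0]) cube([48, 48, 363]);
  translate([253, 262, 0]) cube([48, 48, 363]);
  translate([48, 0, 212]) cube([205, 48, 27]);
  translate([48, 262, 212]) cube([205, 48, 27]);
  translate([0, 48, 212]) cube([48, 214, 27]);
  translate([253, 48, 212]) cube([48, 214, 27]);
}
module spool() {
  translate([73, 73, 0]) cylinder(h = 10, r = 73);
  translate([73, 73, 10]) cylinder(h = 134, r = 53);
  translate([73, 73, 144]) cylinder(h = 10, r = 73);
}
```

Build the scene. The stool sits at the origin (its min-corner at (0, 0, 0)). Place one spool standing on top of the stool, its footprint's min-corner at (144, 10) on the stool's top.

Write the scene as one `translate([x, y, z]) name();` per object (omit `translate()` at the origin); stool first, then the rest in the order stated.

stool();
translate([144, 10, 394]) spool();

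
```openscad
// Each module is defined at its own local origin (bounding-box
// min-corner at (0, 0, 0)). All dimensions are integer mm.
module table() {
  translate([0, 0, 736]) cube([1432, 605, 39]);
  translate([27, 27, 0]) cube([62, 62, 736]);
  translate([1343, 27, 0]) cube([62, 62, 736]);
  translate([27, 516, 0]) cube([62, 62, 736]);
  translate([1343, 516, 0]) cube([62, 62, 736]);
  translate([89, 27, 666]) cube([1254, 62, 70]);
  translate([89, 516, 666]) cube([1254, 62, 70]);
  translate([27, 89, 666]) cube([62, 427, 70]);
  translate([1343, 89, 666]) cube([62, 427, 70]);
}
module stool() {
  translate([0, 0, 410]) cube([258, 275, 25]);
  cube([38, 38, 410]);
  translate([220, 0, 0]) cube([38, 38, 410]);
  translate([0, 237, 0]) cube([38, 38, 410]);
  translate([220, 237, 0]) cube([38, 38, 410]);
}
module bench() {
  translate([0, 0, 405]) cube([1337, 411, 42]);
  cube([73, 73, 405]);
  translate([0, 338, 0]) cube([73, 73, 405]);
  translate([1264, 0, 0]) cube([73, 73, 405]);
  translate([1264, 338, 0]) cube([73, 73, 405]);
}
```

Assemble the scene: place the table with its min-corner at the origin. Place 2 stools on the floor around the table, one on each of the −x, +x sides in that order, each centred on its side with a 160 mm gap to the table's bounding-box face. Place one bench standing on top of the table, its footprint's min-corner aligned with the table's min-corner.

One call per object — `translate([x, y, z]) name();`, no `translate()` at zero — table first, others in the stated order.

table();
translate([-418, 165, 0]) stool();
translate([1592, 165, 0]) stool();
translate([0, 0, 775]) bench();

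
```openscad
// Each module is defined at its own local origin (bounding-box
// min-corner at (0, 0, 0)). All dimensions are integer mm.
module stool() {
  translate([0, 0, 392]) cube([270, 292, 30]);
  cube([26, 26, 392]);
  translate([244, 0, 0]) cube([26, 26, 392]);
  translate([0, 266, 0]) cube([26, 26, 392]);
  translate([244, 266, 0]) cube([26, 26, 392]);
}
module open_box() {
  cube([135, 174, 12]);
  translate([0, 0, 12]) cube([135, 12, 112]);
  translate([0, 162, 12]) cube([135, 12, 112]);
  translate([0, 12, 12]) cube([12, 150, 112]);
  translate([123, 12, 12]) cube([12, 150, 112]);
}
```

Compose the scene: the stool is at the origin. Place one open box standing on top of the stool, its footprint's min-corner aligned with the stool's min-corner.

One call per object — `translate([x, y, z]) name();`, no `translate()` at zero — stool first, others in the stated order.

stool();
translate([0, 0, 422]) open_box();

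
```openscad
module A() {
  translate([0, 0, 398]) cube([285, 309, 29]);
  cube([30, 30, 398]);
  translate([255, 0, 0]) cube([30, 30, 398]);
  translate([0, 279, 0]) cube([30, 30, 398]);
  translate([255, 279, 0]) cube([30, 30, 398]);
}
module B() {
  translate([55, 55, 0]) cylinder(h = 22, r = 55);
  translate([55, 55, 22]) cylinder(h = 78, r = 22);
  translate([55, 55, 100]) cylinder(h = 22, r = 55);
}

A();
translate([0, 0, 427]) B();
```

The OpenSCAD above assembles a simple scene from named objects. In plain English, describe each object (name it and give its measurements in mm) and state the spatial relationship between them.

A is a four-legged stool. The seat is 285×309 mm, 29 mm thick, top at z = 427 mm. It stands on four square legs, each 30×30 mm in cross-section, from z = 0 to the seat underside, each flush with a corner of the seat.

B is a spool: two coaxial disc flanges of radius 55 mm and thickness 22 mm, joined by a core cylinder of radius 22 mm and height 78 mm. The lower flange rests on z = 0 and the three cylinders share a vertical axis.

The spool is on top of the stool.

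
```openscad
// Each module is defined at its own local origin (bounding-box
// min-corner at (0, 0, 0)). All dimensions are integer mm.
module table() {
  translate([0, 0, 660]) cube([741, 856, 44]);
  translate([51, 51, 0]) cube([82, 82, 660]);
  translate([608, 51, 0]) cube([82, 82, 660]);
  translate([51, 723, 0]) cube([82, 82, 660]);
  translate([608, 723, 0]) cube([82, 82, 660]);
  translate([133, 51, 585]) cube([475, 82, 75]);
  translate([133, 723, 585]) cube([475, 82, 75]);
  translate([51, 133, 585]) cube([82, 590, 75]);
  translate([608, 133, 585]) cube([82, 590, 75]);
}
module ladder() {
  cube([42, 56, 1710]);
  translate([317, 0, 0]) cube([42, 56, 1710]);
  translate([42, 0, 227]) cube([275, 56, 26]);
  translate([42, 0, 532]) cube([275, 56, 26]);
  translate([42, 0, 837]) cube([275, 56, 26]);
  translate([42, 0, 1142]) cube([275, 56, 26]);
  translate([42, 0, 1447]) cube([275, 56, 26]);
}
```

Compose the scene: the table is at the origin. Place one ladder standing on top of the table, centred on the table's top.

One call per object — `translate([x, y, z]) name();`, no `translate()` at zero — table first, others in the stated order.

table();
translate([191, 400, 704]) ladder();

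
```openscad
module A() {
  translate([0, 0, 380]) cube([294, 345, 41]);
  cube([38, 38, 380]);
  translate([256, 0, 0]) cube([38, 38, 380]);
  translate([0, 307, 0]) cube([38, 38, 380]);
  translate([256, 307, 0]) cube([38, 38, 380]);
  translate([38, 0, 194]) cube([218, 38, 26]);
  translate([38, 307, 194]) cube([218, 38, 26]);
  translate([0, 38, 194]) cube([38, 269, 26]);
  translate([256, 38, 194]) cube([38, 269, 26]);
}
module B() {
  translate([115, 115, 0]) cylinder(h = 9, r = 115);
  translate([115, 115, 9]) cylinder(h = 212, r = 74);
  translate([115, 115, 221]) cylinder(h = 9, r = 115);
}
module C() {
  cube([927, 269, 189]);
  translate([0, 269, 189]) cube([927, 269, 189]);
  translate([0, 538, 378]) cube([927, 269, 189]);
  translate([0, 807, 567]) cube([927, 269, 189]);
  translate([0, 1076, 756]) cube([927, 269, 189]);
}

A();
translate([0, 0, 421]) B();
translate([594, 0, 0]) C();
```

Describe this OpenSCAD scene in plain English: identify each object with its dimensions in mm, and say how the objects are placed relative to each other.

A is a four-legged stool. The seat is a 294×345×41 mm slab whose top surface is at z = 421 mm; four square legs, each 38×38 mm in cross-section, run from the floor (z = 0) to the underside of the seat, each flush with a corner of the seat. Four stretchers, 38 mm wide and 26 mm tall, connect adjacent legs with their undersides at z = 194 mm, each running between the inner faces of the legs it joins and aligned with the legs' outer faces on the other axis.

B is a spool: two coaxial disc flanges of radius 115 mm and thickness 9 mm, joined by a core cylinder of radius 74 mm and height 212 mm. The lower flange rests on z = 0 and the three cylinders share a vertical axis.

C is a run of 5 identical solid stair steps. Each tread is 927×269 mm and each step block is 189 mm high. Step 1 rests on the floor; step k is offset from step 1 by (k−1)×269 mm in y and (k−1)×189 mm in z.

The spool is on top of the stool. The staircase is on the floor beside the stool on its +x side.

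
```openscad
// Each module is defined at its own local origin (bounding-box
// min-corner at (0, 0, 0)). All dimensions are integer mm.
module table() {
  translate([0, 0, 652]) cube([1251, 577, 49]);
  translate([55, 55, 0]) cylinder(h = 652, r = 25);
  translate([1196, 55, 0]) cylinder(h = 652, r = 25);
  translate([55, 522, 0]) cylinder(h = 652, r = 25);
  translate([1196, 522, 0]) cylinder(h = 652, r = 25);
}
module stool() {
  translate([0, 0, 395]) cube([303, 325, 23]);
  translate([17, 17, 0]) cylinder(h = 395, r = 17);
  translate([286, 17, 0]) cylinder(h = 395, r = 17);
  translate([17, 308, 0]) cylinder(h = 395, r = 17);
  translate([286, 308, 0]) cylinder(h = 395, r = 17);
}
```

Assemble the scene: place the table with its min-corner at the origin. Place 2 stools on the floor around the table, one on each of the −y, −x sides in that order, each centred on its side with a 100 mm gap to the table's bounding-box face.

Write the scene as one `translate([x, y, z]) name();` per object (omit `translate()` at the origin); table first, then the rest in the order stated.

table();
translate([474, -425, 0]) stool();
translate([-403, 126, 0]) stool();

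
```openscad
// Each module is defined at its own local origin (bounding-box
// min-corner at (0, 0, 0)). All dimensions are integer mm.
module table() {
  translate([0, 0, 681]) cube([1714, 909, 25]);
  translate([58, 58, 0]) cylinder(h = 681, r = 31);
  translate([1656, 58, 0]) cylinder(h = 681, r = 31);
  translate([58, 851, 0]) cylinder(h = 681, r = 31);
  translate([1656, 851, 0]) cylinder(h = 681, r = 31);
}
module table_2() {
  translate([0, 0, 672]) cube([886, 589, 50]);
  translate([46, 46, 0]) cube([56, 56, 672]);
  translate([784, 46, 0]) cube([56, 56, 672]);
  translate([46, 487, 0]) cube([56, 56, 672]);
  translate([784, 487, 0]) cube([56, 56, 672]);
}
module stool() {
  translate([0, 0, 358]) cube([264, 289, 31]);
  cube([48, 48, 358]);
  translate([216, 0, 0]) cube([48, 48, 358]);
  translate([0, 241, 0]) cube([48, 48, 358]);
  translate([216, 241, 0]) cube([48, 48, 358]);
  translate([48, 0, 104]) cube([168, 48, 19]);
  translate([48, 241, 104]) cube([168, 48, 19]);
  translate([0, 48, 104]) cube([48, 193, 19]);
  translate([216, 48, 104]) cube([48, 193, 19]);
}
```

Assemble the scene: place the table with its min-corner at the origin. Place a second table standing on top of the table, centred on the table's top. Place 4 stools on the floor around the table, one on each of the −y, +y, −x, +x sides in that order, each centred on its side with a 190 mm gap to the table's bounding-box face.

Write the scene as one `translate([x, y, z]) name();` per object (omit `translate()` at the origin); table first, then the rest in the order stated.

table();
translate([414, 160, 706]) table_2();
translate([725, -479, 0]) stool();
translate([725, 1099, 0]) stool();
translate([-454, 310, 0]) stool();
translate([1904, 310, 0]) stool();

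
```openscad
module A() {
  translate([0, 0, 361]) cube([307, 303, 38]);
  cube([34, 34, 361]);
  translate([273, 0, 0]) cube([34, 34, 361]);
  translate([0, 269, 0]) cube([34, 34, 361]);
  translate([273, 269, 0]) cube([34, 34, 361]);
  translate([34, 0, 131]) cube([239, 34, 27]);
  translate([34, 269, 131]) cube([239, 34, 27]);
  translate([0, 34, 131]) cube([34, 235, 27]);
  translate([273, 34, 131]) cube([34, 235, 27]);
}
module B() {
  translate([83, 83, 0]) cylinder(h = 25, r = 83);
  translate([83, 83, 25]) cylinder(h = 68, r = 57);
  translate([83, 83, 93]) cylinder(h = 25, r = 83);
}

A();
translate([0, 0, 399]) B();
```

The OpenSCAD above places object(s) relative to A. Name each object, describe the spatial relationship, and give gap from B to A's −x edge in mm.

A is a stool. B is a spool. The spool is on top of the stool. The gap from the spool to the stool's −x edge is 0 mm.

The spool's min-x is at 0; the stool's min-x is 0; gap = 0 mm.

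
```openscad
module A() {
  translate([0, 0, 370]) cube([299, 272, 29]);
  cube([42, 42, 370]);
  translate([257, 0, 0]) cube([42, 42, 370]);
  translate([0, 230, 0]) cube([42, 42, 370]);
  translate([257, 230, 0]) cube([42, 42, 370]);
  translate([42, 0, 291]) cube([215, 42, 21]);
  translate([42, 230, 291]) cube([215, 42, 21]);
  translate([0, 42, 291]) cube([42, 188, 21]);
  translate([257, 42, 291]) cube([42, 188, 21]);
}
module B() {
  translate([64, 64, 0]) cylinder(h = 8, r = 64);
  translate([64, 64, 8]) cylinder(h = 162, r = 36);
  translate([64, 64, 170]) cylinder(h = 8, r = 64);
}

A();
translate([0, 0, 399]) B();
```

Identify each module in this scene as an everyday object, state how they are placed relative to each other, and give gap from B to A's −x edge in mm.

The spool's min-x is at 0; the stool's min-x is 0; gap = 0 mm.

A is a stool. B is a spool. The spool is on top of the stool. The gap from the spool to the stool's −x edge is 0 mm.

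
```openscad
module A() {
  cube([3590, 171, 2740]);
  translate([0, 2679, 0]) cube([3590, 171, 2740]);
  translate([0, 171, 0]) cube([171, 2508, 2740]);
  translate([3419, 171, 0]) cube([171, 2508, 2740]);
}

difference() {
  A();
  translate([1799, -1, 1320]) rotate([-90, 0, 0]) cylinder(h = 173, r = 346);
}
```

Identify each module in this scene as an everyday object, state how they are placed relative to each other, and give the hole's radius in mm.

A is a house frame. The house frame has a circular hole through its front wall. The hole's radius is 346 mm.

The subtracted cylinder has r = 346 mm.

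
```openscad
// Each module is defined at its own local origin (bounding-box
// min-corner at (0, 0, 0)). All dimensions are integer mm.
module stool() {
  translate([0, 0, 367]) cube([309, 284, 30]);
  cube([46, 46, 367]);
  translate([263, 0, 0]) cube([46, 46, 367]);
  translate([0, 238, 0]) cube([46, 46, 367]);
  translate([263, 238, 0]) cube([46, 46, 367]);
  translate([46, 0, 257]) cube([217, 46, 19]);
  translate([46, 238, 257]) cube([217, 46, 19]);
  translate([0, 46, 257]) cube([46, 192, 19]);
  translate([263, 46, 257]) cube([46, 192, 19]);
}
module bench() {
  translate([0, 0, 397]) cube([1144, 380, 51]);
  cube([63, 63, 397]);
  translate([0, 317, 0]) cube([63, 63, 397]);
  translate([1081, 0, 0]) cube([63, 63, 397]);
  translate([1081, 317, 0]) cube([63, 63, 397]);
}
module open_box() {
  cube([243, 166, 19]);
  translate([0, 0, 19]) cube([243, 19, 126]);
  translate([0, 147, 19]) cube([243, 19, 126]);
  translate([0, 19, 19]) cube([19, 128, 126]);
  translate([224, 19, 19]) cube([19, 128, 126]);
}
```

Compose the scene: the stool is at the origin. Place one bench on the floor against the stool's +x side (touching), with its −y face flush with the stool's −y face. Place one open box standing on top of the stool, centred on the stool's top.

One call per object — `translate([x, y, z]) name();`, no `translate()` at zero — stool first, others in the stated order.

stool();
translate([309, 0, 0]) bench();
translate([33, 59, 397]) open_box();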